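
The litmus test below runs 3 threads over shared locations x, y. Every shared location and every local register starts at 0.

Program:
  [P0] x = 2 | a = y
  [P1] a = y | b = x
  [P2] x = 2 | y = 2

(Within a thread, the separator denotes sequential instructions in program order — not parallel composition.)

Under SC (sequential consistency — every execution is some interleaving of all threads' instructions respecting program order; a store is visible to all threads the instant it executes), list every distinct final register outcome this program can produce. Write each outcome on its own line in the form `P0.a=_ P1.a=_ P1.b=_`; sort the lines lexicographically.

P0.a=0 P1.a=0 P1.b=0
P0.a=0 P1.a=0 P1.b=2
P0.a=0 P1.a=2 P1.b=2
P0.a=2 P1.a=0 P1.b=0
P0.a=2 P1.a=0 P1.b=2
P0.a=2 P1.a=2 P1.b=2

outcome vector order: (P0.a,P1.a,P1.b)
|SC outcomes| = 6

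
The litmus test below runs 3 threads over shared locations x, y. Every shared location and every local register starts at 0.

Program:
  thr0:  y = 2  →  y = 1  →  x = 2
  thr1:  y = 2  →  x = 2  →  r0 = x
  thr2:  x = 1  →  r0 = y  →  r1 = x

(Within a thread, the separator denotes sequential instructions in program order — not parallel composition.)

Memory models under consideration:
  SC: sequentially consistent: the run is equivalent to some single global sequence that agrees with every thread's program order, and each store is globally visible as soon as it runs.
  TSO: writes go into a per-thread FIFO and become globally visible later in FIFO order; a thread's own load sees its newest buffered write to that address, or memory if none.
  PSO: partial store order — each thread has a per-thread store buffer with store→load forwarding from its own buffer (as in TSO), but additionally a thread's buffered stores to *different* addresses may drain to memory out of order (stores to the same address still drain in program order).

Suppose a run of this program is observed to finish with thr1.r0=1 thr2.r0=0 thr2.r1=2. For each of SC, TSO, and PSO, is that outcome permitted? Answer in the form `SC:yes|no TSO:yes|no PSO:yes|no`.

SC:no TSO:yes PSO:yes

outcome vector order: (thr1.r0,thr2.r0,thr2.r1)
under SC → <1 1 1>; <1 1 2>; <1 2 1>; <1 2 2>; <2 0 1>; <2 0 2>; <2 1 1>; <2 1 2>; <2 2 1>; <2 2 2>
under TSO → <1 0 1>; <1 0 2>; <1 1 1>; <1 1 2>; <1 2 1>; <1 2 2>; <2 0 1>; <2 0 2>; <2 1 1>; <2 1 2>; <2 2 1>; <2 2 2>
under PSO → <1 0 1>; <1 0 2>; <1 1 1>; <1 1 2>; <1 2 1>; <1 2 2>; <2 0 1>; <2 0 2>; <2 1 1>; <2 1 2>; <2 2 1>; <2 2 2>
target <1 0 2> ∈ {TSO,PSO}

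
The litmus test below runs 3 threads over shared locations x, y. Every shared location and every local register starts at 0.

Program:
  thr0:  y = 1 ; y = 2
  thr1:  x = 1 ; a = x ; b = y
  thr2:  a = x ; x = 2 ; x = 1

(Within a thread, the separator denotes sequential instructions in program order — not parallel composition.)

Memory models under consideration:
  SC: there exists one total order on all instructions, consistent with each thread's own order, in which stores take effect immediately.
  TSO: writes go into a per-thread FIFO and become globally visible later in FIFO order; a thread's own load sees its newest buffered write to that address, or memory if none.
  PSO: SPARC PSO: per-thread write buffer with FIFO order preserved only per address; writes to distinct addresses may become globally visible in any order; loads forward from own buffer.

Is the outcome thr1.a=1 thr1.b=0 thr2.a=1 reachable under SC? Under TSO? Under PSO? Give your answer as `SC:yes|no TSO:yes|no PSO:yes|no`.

SC:yes TSO:yes PSO:yes

outcome vector order: (thr1.a,thr1.b,thr2.a)
[SC] allowed = {<1 0 0>, <1 0 1>, <1 1 0>, <1 1 1>, <1 2 0>, <1 2 1>, <2 0 0>, <2 0 1>, <2 1 0>, <2 1 1>, <2 2 0>, <2 2 1>}
[TSO] allowed = {<1 0 0>, <1 0 1>, <1 1 0>, <1 1 1>, <1 2 0>, <1 2 1>, <2 0 0>, <2 0 1>, <2 1 0>, <2 1 1>, <2 2 0>, <2 2 1>}
[PSO] allowed = {<1 0 0>, <1 0 1>, <1 1 0>, <1 1 1>, <1 2 0>, <1 2 1>, <2 0 0>, <2 0 1>, <2 1 0>, <2 1 1>, <2 2 0>, <2 2 1>}
target <1 0 1> ∈ {SC,TSO,PSO}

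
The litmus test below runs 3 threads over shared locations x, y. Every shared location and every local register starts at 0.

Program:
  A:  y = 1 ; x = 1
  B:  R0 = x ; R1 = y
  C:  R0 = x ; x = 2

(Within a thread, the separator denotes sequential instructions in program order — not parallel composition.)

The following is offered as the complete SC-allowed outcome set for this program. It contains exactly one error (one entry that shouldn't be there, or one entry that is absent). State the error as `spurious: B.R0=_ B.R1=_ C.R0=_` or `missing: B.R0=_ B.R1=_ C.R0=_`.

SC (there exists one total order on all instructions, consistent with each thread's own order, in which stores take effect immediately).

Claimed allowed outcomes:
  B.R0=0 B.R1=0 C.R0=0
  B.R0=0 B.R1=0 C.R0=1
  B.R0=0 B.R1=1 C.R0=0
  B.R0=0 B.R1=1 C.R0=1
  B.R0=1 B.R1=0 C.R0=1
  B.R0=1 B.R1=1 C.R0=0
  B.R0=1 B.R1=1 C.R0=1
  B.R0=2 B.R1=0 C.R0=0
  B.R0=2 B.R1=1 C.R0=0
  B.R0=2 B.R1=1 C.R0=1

outcome vector order: (B.R0,B.R1,C.R0)
under SC → <0 0 0>, <0 0 1>, <0 1 0>, <0 1 1>, <1 1 0>, <1 1 1>, <2 0 0>, <2 1 0>, <2 1 1>
claimed∖SC = {<1 0 1>}

spurious: B.R0=1 B.R1=0 C.R0=1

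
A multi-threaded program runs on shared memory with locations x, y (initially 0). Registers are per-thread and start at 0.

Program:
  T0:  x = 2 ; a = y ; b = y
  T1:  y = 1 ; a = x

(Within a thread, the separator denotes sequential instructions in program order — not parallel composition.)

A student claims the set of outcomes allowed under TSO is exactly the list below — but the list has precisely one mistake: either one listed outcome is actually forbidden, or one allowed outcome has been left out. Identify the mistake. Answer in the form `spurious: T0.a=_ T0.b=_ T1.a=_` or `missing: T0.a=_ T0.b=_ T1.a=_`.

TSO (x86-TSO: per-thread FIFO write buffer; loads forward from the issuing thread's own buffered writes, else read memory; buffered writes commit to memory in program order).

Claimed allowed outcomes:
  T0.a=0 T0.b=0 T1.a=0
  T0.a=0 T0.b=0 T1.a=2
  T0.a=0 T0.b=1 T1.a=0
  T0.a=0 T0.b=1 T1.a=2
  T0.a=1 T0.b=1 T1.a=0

missing: T0.a=1 T0.b=1 T1.a=2

outcome vector order: (T0.a,T0.b,T1.a)
under TSO → 000 002 010 012 110 112
TSO∖claimed = {112}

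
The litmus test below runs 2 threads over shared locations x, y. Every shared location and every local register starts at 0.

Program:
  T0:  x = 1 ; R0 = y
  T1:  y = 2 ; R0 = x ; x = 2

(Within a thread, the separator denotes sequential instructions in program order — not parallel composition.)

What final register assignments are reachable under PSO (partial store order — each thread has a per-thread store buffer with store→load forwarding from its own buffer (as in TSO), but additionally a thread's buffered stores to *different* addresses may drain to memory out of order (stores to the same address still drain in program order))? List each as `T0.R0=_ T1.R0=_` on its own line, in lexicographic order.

T0.R0=0 T1.R0=0
T0.R0=0 T1.R0=1
T0.R0=2 T1.R0=0
T0.R0=2 T1.R0=1

outcome vector order: (T0.R0,T1.R0)
|PSO outcomes| = 4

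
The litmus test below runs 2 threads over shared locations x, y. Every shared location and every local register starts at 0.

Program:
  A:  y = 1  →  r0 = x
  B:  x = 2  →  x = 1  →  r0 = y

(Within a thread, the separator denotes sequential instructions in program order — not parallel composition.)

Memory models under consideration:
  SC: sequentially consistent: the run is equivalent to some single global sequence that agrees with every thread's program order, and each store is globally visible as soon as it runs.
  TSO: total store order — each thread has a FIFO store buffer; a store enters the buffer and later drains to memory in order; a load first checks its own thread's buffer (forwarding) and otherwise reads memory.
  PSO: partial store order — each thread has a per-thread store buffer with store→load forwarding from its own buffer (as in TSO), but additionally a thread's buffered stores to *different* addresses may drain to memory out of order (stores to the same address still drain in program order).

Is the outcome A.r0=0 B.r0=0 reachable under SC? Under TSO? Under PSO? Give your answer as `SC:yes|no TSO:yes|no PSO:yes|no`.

outcome vector order: (A.r0,B.r0)
SC (4): (0,1), (1,0), (1,1), (2,1)
TSO (6): (0,0), (0,1), (1,0), (1,1), (2,0), (2,1)
PSO (6): (0,0), (0,1), (1,0), (1,1), (2,0), (2,1)
target (0,0) ∈ {TSO,PSO}

SC:no TSO:yes PSO:yes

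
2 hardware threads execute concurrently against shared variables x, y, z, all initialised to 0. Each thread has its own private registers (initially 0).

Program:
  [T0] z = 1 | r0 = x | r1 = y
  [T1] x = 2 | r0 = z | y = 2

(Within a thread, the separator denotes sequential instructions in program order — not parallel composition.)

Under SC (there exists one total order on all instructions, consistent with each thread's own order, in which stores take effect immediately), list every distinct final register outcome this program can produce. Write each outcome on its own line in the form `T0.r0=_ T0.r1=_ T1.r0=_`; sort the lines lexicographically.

outcome vector order: (T0.r0,T0.r1,T1.r0)
|SC outcomes| = 6

T0.r0=0 T0.r1=0 T1.r0=1
T0.r0=0 T0.r1=2 T1.r0=1
T0.r0=2 T0.r1=0 T1.r0=0
T0.r0=2 T0.r1=0 T1.r0=1
T0.r0=2 T0.r1=2 T1.r0=0
T0.r0=2 T0.r1=2 T1.r0=1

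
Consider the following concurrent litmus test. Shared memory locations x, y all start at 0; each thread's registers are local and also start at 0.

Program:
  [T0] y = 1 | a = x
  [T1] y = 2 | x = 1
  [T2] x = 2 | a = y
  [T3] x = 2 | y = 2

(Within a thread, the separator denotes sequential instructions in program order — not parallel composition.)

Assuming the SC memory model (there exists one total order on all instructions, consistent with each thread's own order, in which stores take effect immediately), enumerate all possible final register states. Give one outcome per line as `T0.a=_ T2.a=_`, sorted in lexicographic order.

outcome vector order: (T0.a,T2.a)
|SC outcomes| = 8

T0.a=0 T2.a=1
T0.a=0 T2.a=2
T0.a=1 T2.a=0
T0.a=1 T2.a=1
T0.a=1 T2.a=2
T0.a=2 T2.a=0
T0.a=2 T2.a=1
T0.a=2 T2.a=2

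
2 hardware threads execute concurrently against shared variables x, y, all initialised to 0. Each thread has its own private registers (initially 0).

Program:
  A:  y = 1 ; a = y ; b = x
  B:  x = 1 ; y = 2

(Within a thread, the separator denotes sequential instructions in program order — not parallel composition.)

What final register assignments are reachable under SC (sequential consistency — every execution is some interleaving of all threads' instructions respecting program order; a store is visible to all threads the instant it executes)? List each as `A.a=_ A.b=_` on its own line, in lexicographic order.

outcome vector order: (A.a,A.b)
|SC outcomes| = 3

A.a=1 A.b=0
A.a=1 A.b=1
A.a=2 A.b=1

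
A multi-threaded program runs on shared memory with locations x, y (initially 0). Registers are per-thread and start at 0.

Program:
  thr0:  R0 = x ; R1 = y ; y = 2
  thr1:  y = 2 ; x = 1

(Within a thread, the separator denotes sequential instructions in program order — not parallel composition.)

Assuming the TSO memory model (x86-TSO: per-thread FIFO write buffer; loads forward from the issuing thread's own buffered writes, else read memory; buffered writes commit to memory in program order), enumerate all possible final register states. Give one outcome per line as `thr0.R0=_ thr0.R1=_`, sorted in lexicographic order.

outcome vector order: (thr0.R0,thr0.R1)
|TSO outcomes| = 3

thr0.R0=0 thr0.R1=0
thr0.R0=0 thr0.R1=2
thr0.R0=1 thr0.R1=2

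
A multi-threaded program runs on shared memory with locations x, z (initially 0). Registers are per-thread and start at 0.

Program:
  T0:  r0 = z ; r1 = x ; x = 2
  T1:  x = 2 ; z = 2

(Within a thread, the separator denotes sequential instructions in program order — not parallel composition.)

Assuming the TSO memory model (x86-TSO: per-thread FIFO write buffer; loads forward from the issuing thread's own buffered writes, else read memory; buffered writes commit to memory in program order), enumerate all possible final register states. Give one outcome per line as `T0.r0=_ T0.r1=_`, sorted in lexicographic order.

T0.r0=0 T0.r1=0
T0.r0=0 T0.r1=2
T0.r0=2 T0.r1=2

outcome vector order: (T0.r0,T0.r1)
|TSO outcomes| = 3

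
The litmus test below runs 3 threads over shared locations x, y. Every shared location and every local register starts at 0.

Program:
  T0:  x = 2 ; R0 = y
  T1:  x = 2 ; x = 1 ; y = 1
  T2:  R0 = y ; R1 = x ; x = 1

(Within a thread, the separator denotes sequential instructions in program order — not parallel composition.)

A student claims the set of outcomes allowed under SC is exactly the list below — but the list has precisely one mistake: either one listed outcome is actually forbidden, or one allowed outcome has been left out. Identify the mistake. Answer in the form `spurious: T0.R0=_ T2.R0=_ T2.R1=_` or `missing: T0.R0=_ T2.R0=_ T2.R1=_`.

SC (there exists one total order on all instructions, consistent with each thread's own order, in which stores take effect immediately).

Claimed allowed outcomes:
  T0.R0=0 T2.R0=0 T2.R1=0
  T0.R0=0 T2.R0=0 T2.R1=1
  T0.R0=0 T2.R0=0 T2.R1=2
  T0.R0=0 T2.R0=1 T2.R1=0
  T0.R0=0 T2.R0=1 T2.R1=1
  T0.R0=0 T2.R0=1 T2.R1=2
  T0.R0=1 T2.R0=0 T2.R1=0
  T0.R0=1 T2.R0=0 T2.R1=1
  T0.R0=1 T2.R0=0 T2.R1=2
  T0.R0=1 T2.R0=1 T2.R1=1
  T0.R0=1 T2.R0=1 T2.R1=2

outcome vector order: (T0.R0,T2.R0,T2.R1)
under SC → 0/0/0; 0/0/1; 0/0/2; 0/1/1; 0/1/2; 1/0/0; 1/0/1; 1/0/2; 1/1/1; 1/1/2
claimed∖SC = {0/1/0}

spurious: T0.R0=0 T2.R0=1 T2.R1=0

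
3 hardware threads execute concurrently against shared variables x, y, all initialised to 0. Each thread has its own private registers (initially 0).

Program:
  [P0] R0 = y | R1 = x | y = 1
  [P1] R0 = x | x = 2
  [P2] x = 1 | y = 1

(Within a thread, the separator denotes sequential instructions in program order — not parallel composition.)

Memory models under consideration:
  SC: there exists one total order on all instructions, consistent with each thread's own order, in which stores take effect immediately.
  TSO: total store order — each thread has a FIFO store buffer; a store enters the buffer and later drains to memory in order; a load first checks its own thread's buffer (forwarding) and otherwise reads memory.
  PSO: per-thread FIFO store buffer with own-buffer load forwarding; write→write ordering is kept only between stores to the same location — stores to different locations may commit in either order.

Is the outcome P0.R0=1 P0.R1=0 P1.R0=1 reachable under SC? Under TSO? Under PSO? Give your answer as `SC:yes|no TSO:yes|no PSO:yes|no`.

SC:no TSO:no PSO:yes

outcome vector order: (P0.R0,P0.R1,P1.R0)
SC: 10 outcomes — {<0 0 0>, <0 0 1>, <0 1 0>, <0 1 1>, <0 2 0>, <0 2 1>, <1 1 0>, <1 1 1>, <1 2 0>, <1 2 1>}
TSO: 10 outcomes — {<0 0 0>, <0 0 1>, <0 1 0>, <0 1 1>, <0 2 0>, <0 2 1>, <1 1 0>, <1 1 1>, <1 2 0>, <1 2 1>}
PSO: 12 outcomes — {<0 0 0>, <0 0 1>, <0 1 0>, <0 1 1>, <0 2 0>, <0 2 1>, <1 0 0>, <1 0 1>, <1 1 0>, <1 1 1>, <1 2 0>, <1 2 1>}
target <1 0 1> ∈ {PSO}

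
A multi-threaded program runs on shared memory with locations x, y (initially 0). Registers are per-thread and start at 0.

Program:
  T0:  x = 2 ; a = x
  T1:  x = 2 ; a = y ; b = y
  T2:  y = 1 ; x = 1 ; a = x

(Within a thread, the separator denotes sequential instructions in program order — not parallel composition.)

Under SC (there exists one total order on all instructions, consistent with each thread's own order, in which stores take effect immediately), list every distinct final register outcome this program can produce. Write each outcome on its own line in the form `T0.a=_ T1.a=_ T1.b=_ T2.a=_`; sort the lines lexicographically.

T0.a=1 T1.a=0 T1.b=0 T2.a=1
T0.a=1 T1.a=0 T1.b=1 T2.a=1
T0.a=1 T1.a=1 T1.b=1 T2.a=1
T0.a=1 T1.a=1 T1.b=1 T2.a=2
T0.a=2 T1.a=0 T1.b=0 T2.a=1
T0.a=2 T1.a=0 T1.b=0 T2.a=2
T0.a=2 T1.a=0 T1.b=1 T2.a=1
T0.a=2 T1.a=0 T1.b=1 T2.a=2
T0.a=2 T1.a=1 T1.b=1 T2.a=1
T0.a=2 T1.a=1 T1.b=1 T2.a=2

outcome vector order: (T0.a,T1.a,T1.b,T2.a)
|SC outcomes| = 10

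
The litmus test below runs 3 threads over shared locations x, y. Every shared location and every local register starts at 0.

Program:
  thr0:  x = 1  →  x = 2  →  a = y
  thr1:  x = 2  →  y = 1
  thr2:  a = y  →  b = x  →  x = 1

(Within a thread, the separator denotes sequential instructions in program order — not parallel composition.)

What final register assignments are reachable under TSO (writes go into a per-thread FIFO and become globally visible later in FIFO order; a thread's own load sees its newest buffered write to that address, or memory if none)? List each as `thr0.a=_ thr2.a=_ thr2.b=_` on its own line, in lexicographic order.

thr0.a=0 thr2.a=0 thr2.b=0
thr0.a=0 thr2.a=0 thr2.b=1
thr0.a=0 thr2.a=0 thr2.b=2
thr0.a=0 thr2.a=1 thr2.b=1
thr0.a=0 thr2.a=1 thr2.b=2
thr0.a=1 thr2.a=0 thr2.b=0
thr0.a=1 thr2.a=0 thr2.b=1
thr0.a=1 thr2.a=0 thr2.b=2
thr0.a=1 thr2.a=1 thr2.b=1
thr0.a=1 thr2.a=1 thr2.b=2

outcome vector order: (thr0.a,thr2.a,thr2.b)
|TSO outcomes| = 10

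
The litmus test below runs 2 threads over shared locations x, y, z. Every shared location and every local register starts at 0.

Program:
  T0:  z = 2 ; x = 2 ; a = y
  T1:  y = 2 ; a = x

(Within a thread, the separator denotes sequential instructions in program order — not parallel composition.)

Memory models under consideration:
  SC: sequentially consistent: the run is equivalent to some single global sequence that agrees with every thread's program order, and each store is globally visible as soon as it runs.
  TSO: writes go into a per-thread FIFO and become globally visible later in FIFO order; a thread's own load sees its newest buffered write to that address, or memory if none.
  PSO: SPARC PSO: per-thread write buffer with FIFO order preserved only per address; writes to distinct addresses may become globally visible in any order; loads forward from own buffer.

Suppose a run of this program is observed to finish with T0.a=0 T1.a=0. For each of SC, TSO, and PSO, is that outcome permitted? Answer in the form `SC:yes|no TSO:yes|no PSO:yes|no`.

SC:no TSO:yes PSO:yes

outcome vector order: (T0.a,T1.a)
SC (3): 0/2; 2/0; 2/2
TSO (4): 0/0; 0/2; 2/0; 2/2
PSO (4): 0/0; 0/2; 2/0; 2/2
target 0/0 ∈ {TSO,PSO}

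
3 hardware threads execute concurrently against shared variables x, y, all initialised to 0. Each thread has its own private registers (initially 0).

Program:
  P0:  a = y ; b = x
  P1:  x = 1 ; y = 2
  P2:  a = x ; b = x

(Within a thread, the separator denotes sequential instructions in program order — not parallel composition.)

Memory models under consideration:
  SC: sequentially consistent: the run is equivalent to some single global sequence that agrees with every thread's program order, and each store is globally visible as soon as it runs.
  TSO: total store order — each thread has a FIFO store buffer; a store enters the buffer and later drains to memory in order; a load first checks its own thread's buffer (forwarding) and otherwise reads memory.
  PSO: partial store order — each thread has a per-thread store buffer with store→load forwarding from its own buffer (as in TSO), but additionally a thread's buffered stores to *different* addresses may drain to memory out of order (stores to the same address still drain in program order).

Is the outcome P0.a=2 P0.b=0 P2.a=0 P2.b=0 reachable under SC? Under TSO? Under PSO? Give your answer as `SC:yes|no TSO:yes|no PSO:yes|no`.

outcome vector order: (P0.a,P0.b,P2.a,P2.b)
[SC] allowed = {0/0/0/0 0/0/0/1 0/0/1/1 0/1/0/0 0/1/0/1 0/1/1/1 2/1/0/0 2/1/0/1 2/1/1/1}
[TSO] allowed = {0/0/0/0 0/0/0/1 0/0/1/1 0/1/0/0 0/1/0/1 0/1/1/1 2/1/0/0 2/1/0/1 2/1/1/1}
[PSO] allowed = {0/0/0/0 0/0/0/1 0/0/1/1 0/1/0/0 0/1/0/1 0/1/1/1 2/0/0/0 2/0/0/1 2/0/1/1 2/1/0/0 2/1/0/1 2/1/1/1}
target 2/0/0/0 ∈ {PSO}

SC:no TSO:no PSO:yes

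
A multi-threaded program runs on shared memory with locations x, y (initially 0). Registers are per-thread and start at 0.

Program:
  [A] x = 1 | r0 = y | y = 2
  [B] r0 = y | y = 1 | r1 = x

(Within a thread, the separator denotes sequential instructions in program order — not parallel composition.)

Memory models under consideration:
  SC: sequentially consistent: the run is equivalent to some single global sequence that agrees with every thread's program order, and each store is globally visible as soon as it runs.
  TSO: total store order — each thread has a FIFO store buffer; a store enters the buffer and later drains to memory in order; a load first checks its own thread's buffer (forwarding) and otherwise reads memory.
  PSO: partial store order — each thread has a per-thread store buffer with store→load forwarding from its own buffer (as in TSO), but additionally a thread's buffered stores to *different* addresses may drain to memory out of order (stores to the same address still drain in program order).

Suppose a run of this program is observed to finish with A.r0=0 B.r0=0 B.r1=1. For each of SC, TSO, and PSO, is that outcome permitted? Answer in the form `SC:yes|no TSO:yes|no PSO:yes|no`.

SC:yes TSO:yes PSO:yes

outcome vector order: (A.r0,B.r0,B.r1)
under SC → (0,0,1) (0,2,1) (1,0,0) (1,0,1)
under TSO → (0,0,0) (0,0,1) (0,2,1) (1,0,0) (1,0,1)
under PSO → (0,0,0) (0,0,1) (0,2,0) (0,2,1) (1,0,0) (1,0,1)
target (0,0,1) ∈ {SC,TSO,PSO}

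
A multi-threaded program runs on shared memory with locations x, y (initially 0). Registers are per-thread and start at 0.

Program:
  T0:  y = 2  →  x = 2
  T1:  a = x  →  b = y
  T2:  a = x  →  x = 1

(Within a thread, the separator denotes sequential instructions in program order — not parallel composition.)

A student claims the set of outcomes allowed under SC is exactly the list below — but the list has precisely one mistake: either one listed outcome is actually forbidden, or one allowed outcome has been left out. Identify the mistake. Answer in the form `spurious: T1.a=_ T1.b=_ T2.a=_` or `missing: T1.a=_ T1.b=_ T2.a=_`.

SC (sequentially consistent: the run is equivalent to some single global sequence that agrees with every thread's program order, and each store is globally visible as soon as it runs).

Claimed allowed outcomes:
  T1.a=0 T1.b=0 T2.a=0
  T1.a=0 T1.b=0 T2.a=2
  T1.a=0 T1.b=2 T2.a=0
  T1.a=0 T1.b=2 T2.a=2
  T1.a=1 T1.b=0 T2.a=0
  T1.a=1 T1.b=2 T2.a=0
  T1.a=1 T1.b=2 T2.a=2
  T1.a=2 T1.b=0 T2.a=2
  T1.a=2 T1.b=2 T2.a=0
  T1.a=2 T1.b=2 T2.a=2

outcome vector order: (T1.a,T1.b,T2.a)
SC (9): 000, 002, 020, 022, 100, 120, 122, 220, 222
claimed∖SC = {202}

spurious: T1.a=2 T1.b=0 T2.a=2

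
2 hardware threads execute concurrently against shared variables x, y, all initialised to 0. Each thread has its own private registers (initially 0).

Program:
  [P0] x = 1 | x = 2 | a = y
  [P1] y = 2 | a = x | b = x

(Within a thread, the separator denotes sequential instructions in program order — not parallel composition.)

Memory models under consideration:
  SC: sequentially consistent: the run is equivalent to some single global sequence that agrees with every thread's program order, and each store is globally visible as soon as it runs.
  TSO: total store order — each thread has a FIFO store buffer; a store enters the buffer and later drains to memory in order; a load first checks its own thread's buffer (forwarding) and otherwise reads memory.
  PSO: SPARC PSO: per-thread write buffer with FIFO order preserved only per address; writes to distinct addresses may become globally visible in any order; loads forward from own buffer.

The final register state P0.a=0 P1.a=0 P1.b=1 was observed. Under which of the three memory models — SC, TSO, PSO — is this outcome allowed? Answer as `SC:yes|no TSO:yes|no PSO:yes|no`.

SC:no TSO:yes PSO:yes

outcome vector order: (P0.a,P1.a,P1.b)
under SC → <0 2 2>, <2 0 0>, <2 0 1>, <2 0 2>, <2 1 1>, <2 1 2>, <2 2 2>
under TSO → <0 0 0>, <0 0 1>, <0 0 2>, <0 1 1>, <0 1 2>, <0 2 2>, <2 0 0>, <2 0 1>, <2 0 2>, <2 1 1>, <2 1 2>, <2 2 2>
under PSO → <0 0 0>, <0 0 1>, <0 0 2>, <0 1 1>, <0 1 2>, <0 2 2>, <2 0 0>, <2 0 1>, <2 0 2>, <2 1 1>, <2 1 2>, <2 2 2>
target <0 0 1> ∈ {TSO,PSO}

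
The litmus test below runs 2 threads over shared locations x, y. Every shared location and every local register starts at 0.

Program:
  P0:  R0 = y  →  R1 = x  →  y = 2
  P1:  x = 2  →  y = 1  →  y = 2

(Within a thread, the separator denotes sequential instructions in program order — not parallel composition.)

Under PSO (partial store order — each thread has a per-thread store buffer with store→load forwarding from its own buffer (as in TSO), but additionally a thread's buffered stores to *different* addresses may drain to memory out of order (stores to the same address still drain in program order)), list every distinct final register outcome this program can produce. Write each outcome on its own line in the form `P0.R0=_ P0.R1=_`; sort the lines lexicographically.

P0.R0=0 P0.R1=0
P0.R0=0 P0.R1=2
P0.R0=1 P0.R1=0
P0.R0=1 P0.R1=2
P0.R0=2 P0.R1=0
P0.R0=2 P0.R1=2

outcome vector order: (P0.R0,P0.R1)
|PSO outcomes| = 6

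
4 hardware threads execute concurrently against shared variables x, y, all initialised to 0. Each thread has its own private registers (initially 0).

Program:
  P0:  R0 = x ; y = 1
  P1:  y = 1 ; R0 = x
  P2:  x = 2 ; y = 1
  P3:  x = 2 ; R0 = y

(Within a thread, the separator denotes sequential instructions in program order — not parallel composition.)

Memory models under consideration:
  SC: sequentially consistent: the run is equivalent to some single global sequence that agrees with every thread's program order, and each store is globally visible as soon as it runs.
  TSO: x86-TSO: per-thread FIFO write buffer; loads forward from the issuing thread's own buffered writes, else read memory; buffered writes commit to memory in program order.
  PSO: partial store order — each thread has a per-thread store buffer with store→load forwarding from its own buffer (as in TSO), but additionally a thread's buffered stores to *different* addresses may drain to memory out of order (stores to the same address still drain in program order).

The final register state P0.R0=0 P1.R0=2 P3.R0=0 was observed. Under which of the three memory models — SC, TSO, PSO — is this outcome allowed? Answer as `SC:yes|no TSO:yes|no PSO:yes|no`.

SC:yes TSO:yes PSO:yes

outcome vector order: (P0.R0,P1.R0,P3.R0)
SC: 6 outcomes — {<0 0 1> <0 2 0> <0 2 1> <2 0 1> <2 2 0> <2 2 1>}
TSO: 8 outcomes — {<0 0 0> <0 0 1> <0 2 0> <0 2 1> <2 0 0> <2 0 1> <2 2 0> <2 2 1>}
PSO: 8 outcomes — {<0 0 0> <0 0 1> <0 2 0> <0 2 1> <2 0 0> <2 0 1> <2 2 0> <2 2 1>}
target <0 2 0> ∈ {SC,TSO,PSO}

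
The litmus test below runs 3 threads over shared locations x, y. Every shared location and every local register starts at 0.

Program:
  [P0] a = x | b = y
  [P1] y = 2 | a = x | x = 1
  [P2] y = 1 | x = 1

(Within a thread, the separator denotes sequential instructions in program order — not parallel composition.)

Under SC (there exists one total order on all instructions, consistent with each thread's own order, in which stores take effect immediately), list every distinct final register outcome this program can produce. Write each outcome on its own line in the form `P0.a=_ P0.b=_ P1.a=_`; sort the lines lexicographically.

P0.a=0 P0.b=0 P1.a=0
P0.a=0 P0.b=0 P1.a=1
P0.a=0 P0.b=1 P1.a=0
P0.a=0 P0.b=1 P1.a=1
P0.a=0 P0.b=2 P1.a=0
P0.a=0 P0.b=2 P1.a=1
P0.a=1 P0.b=1 P1.a=0
P0.a=1 P0.b=1 P1.a=1
P0.a=1 P0.b=2 P1.a=0
P0.a=1 P0.b=2 P1.a=1

outcome vector order: (P0.a,P0.b,P1.a)
|SC outcomes| = 10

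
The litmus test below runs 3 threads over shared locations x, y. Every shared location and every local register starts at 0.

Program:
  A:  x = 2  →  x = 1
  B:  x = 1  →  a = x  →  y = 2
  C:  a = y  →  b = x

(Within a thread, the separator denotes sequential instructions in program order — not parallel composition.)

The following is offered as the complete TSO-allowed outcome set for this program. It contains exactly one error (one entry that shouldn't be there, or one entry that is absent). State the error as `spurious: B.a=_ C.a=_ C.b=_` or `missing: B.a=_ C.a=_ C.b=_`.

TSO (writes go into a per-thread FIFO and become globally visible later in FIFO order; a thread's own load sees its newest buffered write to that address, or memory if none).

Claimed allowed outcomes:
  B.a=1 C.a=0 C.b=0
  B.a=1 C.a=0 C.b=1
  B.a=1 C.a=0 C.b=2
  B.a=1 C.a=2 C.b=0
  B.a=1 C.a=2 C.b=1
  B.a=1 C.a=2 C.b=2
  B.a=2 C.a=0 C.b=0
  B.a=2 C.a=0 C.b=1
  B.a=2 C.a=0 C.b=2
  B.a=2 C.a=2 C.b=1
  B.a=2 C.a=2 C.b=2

spurious: B.a=1 C.a=2 C.b=0

outcome vector order: (B.a,C.a,C.b)
under TSO → (1,0,0); (1,0,1); (1,0,2); (1,2,1); (1,2,2); (2,0,0); (2,0,1); (2,0,2); (2,2,1); (2,2,2)
claimed∖TSO = {(1,2,0)}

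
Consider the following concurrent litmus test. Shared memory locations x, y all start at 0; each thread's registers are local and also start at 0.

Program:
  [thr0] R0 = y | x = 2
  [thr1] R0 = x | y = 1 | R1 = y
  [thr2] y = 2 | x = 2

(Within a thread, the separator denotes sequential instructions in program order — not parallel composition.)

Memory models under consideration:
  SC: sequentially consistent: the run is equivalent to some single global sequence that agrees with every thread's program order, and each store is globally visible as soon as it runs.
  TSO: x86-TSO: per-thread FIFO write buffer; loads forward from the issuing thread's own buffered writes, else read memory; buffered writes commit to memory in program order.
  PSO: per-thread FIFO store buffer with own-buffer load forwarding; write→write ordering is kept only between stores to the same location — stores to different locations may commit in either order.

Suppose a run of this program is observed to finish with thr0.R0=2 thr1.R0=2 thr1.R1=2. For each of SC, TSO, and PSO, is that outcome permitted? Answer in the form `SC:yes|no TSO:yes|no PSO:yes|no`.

SC:no TSO:no PSO:yes

outcome vector order: (thr0.R0,thr1.R0,thr1.R1)
[SC] allowed = {001 002 021 022 101 102 121 201 202 221}
[TSO] allowed = {001 002 021 022 101 102 121 201 202 221}
[PSO] allowed = {001 002 021 022 101 102 121 122 201 202 221 222}
target 222 ∈ {PSO}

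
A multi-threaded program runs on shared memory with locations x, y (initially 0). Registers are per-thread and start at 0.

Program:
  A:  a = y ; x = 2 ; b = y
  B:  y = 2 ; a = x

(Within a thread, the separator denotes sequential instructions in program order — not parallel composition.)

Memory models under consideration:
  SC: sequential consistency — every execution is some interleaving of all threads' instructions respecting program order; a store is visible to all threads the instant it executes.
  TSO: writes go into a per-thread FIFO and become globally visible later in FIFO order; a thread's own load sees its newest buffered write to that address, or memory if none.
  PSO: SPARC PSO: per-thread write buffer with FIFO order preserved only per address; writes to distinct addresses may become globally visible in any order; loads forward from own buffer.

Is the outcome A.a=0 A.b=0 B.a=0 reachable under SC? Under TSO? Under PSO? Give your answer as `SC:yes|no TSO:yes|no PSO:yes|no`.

outcome vector order: (A.a,A.b,B.a)
[SC] allowed = {(0,0,2), (0,2,0), (0,2,2), (2,2,0), (2,2,2)}
[TSO] allowed = {(0,0,0), (0,0,2), (0,2,0), (0,2,2), (2,2,0), (2,2,2)}
[PSO] allowed = {(0,0,0), (0,0,2), (0,2,0), (0,2,2), (2,2,0), (2,2,2)}
target (0,0,0) ∈ {TSO,PSO}

SC:no TSO:yes PSO:yes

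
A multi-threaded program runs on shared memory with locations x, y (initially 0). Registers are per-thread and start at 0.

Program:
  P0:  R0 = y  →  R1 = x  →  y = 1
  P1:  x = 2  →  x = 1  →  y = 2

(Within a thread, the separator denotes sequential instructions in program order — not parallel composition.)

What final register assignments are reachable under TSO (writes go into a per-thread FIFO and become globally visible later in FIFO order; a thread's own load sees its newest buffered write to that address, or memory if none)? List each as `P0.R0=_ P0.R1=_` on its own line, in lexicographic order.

outcome vector order: (P0.R0,P0.R1)
|TSO outcomes| = 4

P0.R0=0 P0.R1=0
P0.R0=0 P0.R1=1
P0.R0=0 P0.R1=2
P0.R0=2 P0.R1=1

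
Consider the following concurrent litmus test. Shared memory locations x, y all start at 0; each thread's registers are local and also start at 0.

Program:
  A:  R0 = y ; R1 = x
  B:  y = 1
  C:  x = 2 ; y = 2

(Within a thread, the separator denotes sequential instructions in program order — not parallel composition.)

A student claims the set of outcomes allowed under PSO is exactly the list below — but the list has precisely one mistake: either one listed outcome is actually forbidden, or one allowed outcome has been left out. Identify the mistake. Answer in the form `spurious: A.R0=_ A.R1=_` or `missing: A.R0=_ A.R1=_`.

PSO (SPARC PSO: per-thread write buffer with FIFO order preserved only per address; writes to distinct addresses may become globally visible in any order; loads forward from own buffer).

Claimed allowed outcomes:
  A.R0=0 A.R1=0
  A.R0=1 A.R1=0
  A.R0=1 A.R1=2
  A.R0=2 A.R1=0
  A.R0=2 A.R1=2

outcome vector order: (A.R0,A.R1)
PSO: 6 outcomes — {<0 0> <0 2> <1 0> <1 2> <2 0> <2 2>}
PSO∖claimed = {<0 2>}

missing: A.R0=0 A.R1=2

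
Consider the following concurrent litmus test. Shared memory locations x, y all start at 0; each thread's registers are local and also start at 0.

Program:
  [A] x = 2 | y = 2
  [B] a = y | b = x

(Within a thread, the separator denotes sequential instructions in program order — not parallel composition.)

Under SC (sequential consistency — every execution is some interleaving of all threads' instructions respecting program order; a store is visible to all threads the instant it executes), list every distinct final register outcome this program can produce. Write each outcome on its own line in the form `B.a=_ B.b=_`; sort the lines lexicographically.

B.a=0 B.b=0
B.a=0 B.b=2
B.a=2 B.b=2

outcome vector order: (B.a,B.b)
|SC outcomes| = 3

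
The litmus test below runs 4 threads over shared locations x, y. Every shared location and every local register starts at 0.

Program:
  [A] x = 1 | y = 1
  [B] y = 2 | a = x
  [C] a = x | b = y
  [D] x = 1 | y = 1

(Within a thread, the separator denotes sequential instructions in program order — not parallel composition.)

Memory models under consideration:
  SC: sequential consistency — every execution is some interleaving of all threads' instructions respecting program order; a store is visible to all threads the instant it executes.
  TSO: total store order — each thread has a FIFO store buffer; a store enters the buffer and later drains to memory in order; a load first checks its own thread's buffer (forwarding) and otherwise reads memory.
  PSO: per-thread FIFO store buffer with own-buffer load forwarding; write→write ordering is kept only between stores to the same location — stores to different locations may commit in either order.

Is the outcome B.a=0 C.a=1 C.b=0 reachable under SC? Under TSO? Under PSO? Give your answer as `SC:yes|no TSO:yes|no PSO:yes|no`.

outcome vector order: (B.a,C.a,C.b)
SC: 11 outcomes — {(0,0,0), (0,0,1), (0,0,2), (0,1,1), (0,1,2), (1,0,0), (1,0,1), (1,0,2), (1,1,0), (1,1,1), (1,1,2)}
TSO: 12 outcomes — {(0,0,0), (0,0,1), (0,0,2), (0,1,0), (0,1,1), (0,1,2), (1,0,0), (1,0,1), (1,0,2), (1,1,0), (1,1,1), (1,1,2)}
PSO: 12 outcomes — {(0,0,0), (0,0,1), (0,0,2), (0,1,0), (0,1,1), (0,1,2), (1,0,0), (1,0,1), (1,0,2), (1,1,0), (1,1,1), (1,1,2)}
target (0,1,0) ∈ {TSO,PSO}

SC:no TSO:yes PSO:yes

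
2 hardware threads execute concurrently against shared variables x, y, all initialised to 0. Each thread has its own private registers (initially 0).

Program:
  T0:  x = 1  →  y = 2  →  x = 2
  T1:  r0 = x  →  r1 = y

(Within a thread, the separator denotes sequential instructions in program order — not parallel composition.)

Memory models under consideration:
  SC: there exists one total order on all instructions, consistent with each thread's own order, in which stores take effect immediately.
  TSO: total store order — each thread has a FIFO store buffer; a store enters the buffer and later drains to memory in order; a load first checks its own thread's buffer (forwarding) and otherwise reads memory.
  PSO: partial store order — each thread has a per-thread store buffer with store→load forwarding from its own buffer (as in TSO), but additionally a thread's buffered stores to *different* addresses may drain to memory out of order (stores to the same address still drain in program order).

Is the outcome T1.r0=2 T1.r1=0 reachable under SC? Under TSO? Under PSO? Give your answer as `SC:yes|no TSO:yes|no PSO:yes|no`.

SC:no TSO:no PSO:yes

outcome vector order: (T1.r0,T1.r1)
SC (5): 0/0; 0/2; 1/0; 1/2; 2/2
TSO (5): 0/0; 0/2; 1/0; 1/2; 2/2
PSO (6): 0/0; 0/2; 1/0; 1/2; 2/0; 2/2
target 2/0 ∈ {PSO}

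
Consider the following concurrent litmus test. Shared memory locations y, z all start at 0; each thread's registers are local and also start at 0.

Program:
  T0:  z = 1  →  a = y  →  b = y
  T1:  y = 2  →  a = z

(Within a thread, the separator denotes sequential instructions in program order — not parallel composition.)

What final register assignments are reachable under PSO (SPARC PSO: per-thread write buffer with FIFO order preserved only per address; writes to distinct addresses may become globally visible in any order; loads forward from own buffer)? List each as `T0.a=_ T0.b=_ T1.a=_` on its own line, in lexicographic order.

T0.a=0 T0.b=0 T1.a=0
T0.a=0 T0.b=0 T1.a=1
T0.a=0 T0.b=2 T1.a=0
T0.a=0 T0.b=2 T1.a=1
T0.a=2 T0.b=2 T1.a=0
T0.a=2 T0.b=2 T1.a=1

outcome vector order: (T0.a,T0.b,T1.a)
|PSO outcomes| = 6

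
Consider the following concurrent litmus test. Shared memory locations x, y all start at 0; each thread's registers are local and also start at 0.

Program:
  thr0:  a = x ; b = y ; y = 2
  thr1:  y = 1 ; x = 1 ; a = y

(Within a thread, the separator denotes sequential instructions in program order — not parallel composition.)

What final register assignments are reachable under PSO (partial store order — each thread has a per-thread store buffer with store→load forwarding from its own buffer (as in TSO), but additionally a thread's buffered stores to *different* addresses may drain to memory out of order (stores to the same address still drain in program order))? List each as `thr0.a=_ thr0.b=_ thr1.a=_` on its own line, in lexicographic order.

outcome vector order: (thr0.a,thr0.b,thr1.a)
|PSO outcomes| = 8

thr0.a=0 thr0.b=0 thr1.a=1
thr0.a=0 thr0.b=0 thr1.a=2
thr0.a=0 thr0.b=1 thr1.a=1
thr0.a=0 thr0.b=1 thr1.a=2
thr0.a=1 thr0.b=0 thr1.a=1
thr0.a=1 thr0.b=0 thr1.a=2
thr0.a=1 thr0.b=1 thr1.a=1
thr0.a=1 thr0.b=1 thr1.a=2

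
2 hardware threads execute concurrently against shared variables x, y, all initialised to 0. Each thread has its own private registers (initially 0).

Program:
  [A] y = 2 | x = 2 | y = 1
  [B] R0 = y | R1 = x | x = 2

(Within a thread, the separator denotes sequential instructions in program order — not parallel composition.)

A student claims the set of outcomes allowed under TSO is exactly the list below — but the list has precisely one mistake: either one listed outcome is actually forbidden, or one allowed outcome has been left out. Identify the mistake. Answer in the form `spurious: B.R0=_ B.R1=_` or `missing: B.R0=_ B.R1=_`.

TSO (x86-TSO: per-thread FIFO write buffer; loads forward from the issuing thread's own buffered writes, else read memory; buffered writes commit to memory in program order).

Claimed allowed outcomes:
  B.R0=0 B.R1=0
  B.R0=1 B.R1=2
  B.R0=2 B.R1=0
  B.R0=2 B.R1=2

outcome vector order: (B.R0,B.R1)
[TSO] allowed = {(0,0) (0,2) (1,2) (2,0) (2,2)}
TSO∖claimed = {(0,2)}

missing: B.R0=0 B.R1=2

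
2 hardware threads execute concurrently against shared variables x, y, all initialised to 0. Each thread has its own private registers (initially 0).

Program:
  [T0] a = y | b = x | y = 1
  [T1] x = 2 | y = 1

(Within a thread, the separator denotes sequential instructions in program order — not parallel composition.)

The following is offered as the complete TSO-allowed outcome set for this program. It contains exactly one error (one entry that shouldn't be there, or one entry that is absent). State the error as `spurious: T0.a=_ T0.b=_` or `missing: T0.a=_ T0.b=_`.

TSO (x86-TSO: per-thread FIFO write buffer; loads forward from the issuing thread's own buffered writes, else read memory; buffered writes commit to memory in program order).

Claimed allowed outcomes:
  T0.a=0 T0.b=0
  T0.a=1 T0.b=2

outcome vector order: (T0.a,T0.b)
[TSO] allowed = {<0 0> <0 2> <1 2>}
TSO∖claimed = {<0 2>}

missing: T0.a=0 T0.b=2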